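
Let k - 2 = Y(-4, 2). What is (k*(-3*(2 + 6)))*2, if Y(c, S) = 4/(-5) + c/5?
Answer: -96/5 ≈ -19.200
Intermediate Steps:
Y(c, S) = -4/5 + c/5 (Y(c, S) = 4*(-1/5) + c*(1/5) = -4/5 + c/5)
k = 2/5 (k = 2 + (-4/5 + (1/5)*(-4)) = 2 + (-4/5 - 4/5) = 2 - 8/5 = 2/5 ≈ 0.40000)
(k*(-3*(2 + 6)))*2 = (2*(-3*(2 + 6))/5)*2 = (2*(-3*8)/5)*2 = ((2/5)*(-24))*2 = -48/5*2 = -96/5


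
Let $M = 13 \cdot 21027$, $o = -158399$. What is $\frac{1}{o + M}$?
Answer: $\frac{1}{114952} \approx 8.6993 \cdot 10^{-6}$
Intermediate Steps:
$M = 273351$
$\frac{1}{o + M} = \frac{1}{-158399 + 273351} = \frac{1}{114952}$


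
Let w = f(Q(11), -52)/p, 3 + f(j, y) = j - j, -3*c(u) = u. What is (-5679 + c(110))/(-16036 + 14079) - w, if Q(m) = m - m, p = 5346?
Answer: 10187275/3487374 ≈ 2.9212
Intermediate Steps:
c(u) = -u/3
Q(m) = 0
f(j, y) = -3 (f(j, y) = -3 + (j - j) = -3 + 0 = -3)
w = -1/1782 (w = -3/5346 = -3*1/5346 = -1/1782 ≈ -0.00056117)
(-5679 + c(110))/(-16036 + 14079) - w = (-5679 - ⅓*110)/(-16036 + 14079) - 1*(-1/1782) = (-5679 - 110/3)/(-1957) + 1/1782 = -17147/3*(-1/1957) + 1/1782 = 17147/5871 + 1/1782 = 10187275/3487374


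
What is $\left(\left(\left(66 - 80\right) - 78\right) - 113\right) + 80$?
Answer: $-125$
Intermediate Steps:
$\left(\left(\left(66 - 80\right) - 78\right) - 113\right) + 80 = \left(\left(-14 - 78\right) - 113\right) + 80 = \left(-92 - 113\right) + 80 = -205 + 80 = -125$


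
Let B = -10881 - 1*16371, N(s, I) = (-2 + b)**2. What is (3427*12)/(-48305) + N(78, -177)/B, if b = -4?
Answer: -31179173/36566885 ≈ -0.85266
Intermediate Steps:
N(s, I) = 36 (N(s, I) = (-2 - 4)**2 = (-6)**2 = 36)
B = -27252 (B = -10881 - 16371 = -27252)
(3427*12)/(-48305) + N(78, -177)/B = (3427*12)/(-48305) + 36/(-27252) = 41124*(-1/48305) + 36*(-1/27252) = -41124/48305 - 1/757 = -31179173/36566885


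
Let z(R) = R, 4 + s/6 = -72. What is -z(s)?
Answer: 456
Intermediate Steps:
s = -456 (s = -24 + 6*(-72) = -24 - 432 = -456)
-z(s) = -1*(-456) = 456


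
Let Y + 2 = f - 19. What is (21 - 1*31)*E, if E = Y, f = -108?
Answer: 1290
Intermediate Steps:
Y = -129 (Y = -2 + (-108 - 19) = -2 - 127 = -129)
E = -129
(21 - 1*31)*E = (21 - 1*31)*(-129) = (21 - 31)*(-129) = -10*(-129) = 1290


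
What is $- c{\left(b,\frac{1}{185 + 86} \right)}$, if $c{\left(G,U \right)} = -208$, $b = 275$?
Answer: $208$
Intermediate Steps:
$- c{\left(b,\frac{1}{185 + 86} \right)} = \left(-1\right) \left(-208\right) = 208$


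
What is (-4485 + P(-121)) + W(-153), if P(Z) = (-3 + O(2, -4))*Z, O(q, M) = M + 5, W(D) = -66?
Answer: -4309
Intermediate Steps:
O(q, M) = 5 + M
P(Z) = -2*Z (P(Z) = (-3 + (5 - 4))*Z = (-3 + 1)*Z = -2*Z)
(-4485 + P(-121)) + W(-153) = (-4485 - 2*(-121)) - 66 = (-4485 + 242) - 66 = -4243 - 66 = -4309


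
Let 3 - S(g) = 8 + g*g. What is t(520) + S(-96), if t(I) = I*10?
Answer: -4021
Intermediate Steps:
S(g) = -5 - g² (S(g) = 3 - (8 + g*g) = 3 - (8 + g²) = 3 + (-8 - g²) = -5 - g²)
t(I) = 10*I
t(520) + S(-96) = 10*520 + (-5 - 1*(-96)²) = 5200 + (-5 - 1*9216) = 5200 + (-5 - 9216) = 5200 - 9221 = -4021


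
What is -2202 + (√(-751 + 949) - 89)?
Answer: -2291 + 3*√22 ≈ -2276.9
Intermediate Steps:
-2202 + (√(-751 + 949) - 89) = -2202 + (√198 - 89) = -2202 + (3*√22 - 89) = -2202 + (-89 + 3*√22) = -2291 + 3*√22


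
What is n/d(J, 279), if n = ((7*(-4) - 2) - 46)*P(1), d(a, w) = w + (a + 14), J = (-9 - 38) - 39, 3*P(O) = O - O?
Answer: 0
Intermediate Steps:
P(O) = 0 (P(O) = (O - O)/3 = (1/3)*0 = 0)
J = -86 (J = -47 - 39 = -86)
d(a, w) = 14 + a + w (d(a, w) = w + (14 + a) = 14 + a + w)
n = 0 (n = ((7*(-4) - 2) - 46)*0 = ((-28 - 2) - 46)*0 = (-30 - 46)*0 = -76*0 = 0)
n/d(J, 279) = 0/(14 - 86 + 279) = 0/207 = 0*(1/207) = 0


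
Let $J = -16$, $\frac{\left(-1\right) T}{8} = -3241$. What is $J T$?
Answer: $-414848$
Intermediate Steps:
$T = 25928$ ($T = \left(-8\right) \left(-3241\right) = 25928$)
$J T = \left(-16\right) 25928 = -414848$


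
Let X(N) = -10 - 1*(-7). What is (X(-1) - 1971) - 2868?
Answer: -4842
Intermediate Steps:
X(N) = -3 (X(N) = -10 + 7 = -3)
(X(-1) - 1971) - 2868 = (-3 - 1971) - 2868 = -1974 - 2868 = -4842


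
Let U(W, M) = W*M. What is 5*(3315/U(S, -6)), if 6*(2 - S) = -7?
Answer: -16575/19 ≈ -872.37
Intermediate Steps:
S = 19/6 (S = 2 - ⅙*(-7) = 2 + 7/6 = 19/6 ≈ 3.1667)
U(W, M) = M*W
5*(3315/U(S, -6)) = 5*(3315/((-6*19/6))) = 5*(3315/(-19)) = 5*(3315*(-1/19)) = 5*(-3315/19) = -16575/19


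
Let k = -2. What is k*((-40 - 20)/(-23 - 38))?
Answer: -120/61 ≈ -1.9672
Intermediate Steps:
k*((-40 - 20)/(-23 - 38)) = -2*(-40 - 20)/(-23 - 38) = -(-120)/(-61) = -(-120)*(-1)/61 = -2*60/61 = -120/61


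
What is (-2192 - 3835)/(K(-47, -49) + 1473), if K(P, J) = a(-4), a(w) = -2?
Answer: -6027/1471 ≈ -4.0972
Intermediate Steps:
K(P, J) = -2
(-2192 - 3835)/(K(-47, -49) + 1473) = (-2192 - 3835)/(-2 + 1473) = -6027/1471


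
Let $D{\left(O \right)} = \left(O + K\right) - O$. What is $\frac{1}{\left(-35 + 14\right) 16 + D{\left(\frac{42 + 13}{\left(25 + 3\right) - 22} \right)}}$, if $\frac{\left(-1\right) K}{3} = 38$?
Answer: $- \frac{1}{450} \approx -0.0022222$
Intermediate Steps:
$K = -114$ ($K = \left(-3\right) 38 = -114$)
$D{\left(O \right)} = -114$ ($D{\left(O \right)} = \left(O - 114\right) - O = \left(-114 + O\right) - O = -114$)
$\frac{1}{\left(-35 + 14\right) 16 + D{\left(\frac{42 + 13}{\left(25 + 3\right) - 22} \right)}} = \frac{1}{\left(-35 + 14\right) 16 - 114} = \frac{1}{\left(-21\right) 16 - 114} = \frac{1}{-336 - 114} = \frac{1}{-450} = - \frac{1}{450}$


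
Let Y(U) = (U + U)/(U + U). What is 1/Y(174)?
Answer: 1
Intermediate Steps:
Y(U) = 1 (Y(U) = (2*U)/((2*U)) = (2*U)*(1/(2*U)) = 1)
1/Y(174) = 1/1 = 1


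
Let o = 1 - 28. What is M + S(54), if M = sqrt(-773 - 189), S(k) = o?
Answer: -27 + I*sqrt(962) ≈ -27.0 + 31.016*I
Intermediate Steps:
o = -27
S(k) = -27
M = I*sqrt(962) (M = sqrt(-962) = I*sqrt(962) ≈ 31.016*I)
M + S(54) = I*sqrt(962) - 27 = -27 + I*sqrt(962)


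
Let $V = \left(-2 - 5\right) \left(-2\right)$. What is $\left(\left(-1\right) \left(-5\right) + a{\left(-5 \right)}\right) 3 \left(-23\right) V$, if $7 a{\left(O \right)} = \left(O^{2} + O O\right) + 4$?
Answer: $-12282$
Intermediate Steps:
$a{\left(O \right)} = \frac{4}{7} + \frac{2 O^{2}}{7}$ ($a{\left(O \right)} = \frac{\left(O^{2} + O O\right) + 4}{7} = \frac{\left(O^{2} + O^{2}\right) + 4}{7} = \frac{2 O^{2} + 4}{7} = \frac{4 + 2 O^{2}}{7} = \frac{4}{7} + \frac{2 O^{2}}{7}$)
$V = 14$ ($V = \left(-7\right) \left(-2\right) = 14$)
$\left(\left(-1\right) \left(-5\right) + a{\left(-5 \right)}\right) 3 \left(-23\right) V = \left(\left(-1\right) \left(-5\right) + \left(\frac{4}{7} + \frac{2 \left(-5\right)^{2}}{7}\right)\right) 3 \left(-23\right) 14 = \left(5 + \left(\frac{4}{7} + \frac{2}{7} \cdot 25\right)\right) \left(-69\right) 14 = \left(5 + \left(\frac{4}{7} + \frac{50}{7}\right)\right) \left(-69\right) 14 = \left(5 + \frac{54}{7}\right) \left(-69\right) 14 = \frac{89}{7} \left(-69\right) 14 = \left(- \frac{6141}{7}\right) 14 = -12282$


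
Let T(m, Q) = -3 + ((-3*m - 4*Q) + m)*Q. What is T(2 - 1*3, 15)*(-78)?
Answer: 68094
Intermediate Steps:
T(m, Q) = -3 + Q*(-4*Q - 2*m) (T(m, Q) = -3 + ((-4*Q - 3*m) + m)*Q = -3 + (-4*Q - 2*m)*Q = -3 + Q*(-4*Q - 2*m))
T(2 - 1*3, 15)*(-78) = (-3 - 4*15² - 2*15*(2 - 1*3))*(-78) = (-3 - 4*225 - 2*15*(2 - 3))*(-78) = (-3 - 900 - 2*15*(-1))*(-78) = (-3 - 900 + 30)*(-78) = -873*(-78) = 68094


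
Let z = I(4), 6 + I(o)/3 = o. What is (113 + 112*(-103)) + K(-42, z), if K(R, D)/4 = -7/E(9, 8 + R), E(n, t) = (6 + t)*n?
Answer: -102806/9 ≈ -11423.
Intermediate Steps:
I(o) = -18 + 3*o
E(n, t) = n*(6 + t)
z = -6 (z = -18 + 3*4 = -18 + 12 = -6)
K(R, D) = -28/(126 + 9*R) (K(R, D) = 4*(-7*1/(9*(6 + (8 + R)))) = 4*(-7*1/(9*(14 + R))) = 4*(-7/(126 + 9*R)) = -28/(126 + 9*R))
(113 + 112*(-103)) + K(-42, z) = (113 + 112*(-103)) - 28/(126 + 9*(-42)) = (113 - 11536) - 28/(126 - 378) = -11423 - 28/(-252) = -11423 - 28*(-1/252) = -11423 + 1/9 = -102806/9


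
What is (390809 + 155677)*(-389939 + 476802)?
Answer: 47469413418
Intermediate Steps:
(390809 + 155677)*(-389939 + 476802) = 546486*86863 = 47469413418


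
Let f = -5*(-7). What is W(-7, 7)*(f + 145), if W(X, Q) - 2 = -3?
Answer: -180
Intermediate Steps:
W(X, Q) = -1 (W(X, Q) = 2 - 3 = -1)
f = 35
W(-7, 7)*(f + 145) = -(35 + 145) = -1*180 = -180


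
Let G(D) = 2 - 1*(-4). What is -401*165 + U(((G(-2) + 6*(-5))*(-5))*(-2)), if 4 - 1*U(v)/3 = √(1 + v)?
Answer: -66153 - 3*I*√239 ≈ -66153.0 - 46.379*I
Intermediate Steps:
G(D) = 6 (G(D) = 2 + 4 = 6)
U(v) = 12 - 3*√(1 + v)
-401*165 + U(((G(-2) + 6*(-5))*(-5))*(-2)) = -401*165 + (12 - 3*√(1 + ((6 + 6*(-5))*(-5))*(-2))) = -66165 + (12 - 3*√(1 + ((6 - 30)*(-5))*(-2))) = -66165 + (12 - 3*√(1 - 24*(-5)*(-2))) = -66165 + (12 - 3*√(1 + 120*(-2))) = -66165 + (12 - 3*√(1 - 240)) = -66165 + (12 - 3*I*√239) = -66153 - 3*I*√239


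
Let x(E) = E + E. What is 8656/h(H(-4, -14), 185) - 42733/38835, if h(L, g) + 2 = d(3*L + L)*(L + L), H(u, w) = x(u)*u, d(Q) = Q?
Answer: -17071/392665 ≈ -0.043475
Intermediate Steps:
x(E) = 2*E
H(u, w) = 2*u² (H(u, w) = (2*u)*u = 2*u²)
h(L, g) = -2 + 8*L² (h(L, g) = -2 + (3*L + L)*(L + L) = -2 + (4*L)*(2*L) = -2 + 8*L²)
8656/h(H(-4, -14), 185) - 42733/38835 = 8656/(-2 + 8*(2*(-4)²)²) - 42733/38835 = 8656/(-2 + 8*(2*16)²) - 42733*1/38835 = 8656/(-2 + 8*32²) - 42733/38835 = 8656/(-2 + 8*1024) - 42733/38835 = 8656/(-2 + 8192) - 42733/38835 = 8656/8190 - 42733/38835 = 8656*(1/8190) - 42733/38835 = 4328/4095 - 42733/38835 = -17071/392665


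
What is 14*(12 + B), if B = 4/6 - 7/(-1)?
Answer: 826/3 ≈ 275.33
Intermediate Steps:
B = 23/3 (B = 4*(1/6) - 7*(-1) = 2/3 + 7 = 23/3 ≈ 7.6667)
14*(12 + B) = 14*(12 + 23/3) = 14*(59/3) = 826/3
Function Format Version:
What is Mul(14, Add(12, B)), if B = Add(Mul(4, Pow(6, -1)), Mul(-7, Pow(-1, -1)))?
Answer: Rational(826, 3) ≈ 275.33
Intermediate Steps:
B = Rational(23, 3) (B = Add(Mul(4, Rational(1, 6)), Mul(-7, -1)) = Add(Rational(2, 3), 7) = Rational(23, 3) ≈ 7.6667)
Mul(14, Add(12, B)) = Mul(14, Add(12, Rational(23, 3))) = Mul(14, Rational(59, 3)) = Rational(826, 3)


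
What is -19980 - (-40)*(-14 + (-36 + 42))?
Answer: -20300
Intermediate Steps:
-19980 - (-40)*(-14 + (-36 + 42)) = -19980 - (-40)*(-14 + 6) = -19980 - (-40)*(-8) = -19980 - 1*320 = -19980 - 320 = -20300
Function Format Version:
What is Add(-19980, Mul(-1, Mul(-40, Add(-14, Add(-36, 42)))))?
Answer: -20300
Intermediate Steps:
Add(-19980, Mul(-1, Mul(-40, Add(-14, Add(-36, 42))))) = Add(-19980, Mul(-1, Mul(-40, Add(-14, 6)))) = Add(-19980, Mul(-1, Mul(-40, -8))) = Add(-19980, Mul(-1, 320)) = Add(-19980, -320) = -20300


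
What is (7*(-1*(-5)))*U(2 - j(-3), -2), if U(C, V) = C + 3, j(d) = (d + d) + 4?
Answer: 245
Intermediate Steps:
j(d) = 4 + 2*d (j(d) = 2*d + 4 = 4 + 2*d)
U(C, V) = 3 + C
(7*(-1*(-5)))*U(2 - j(-3), -2) = (7*(-1*(-5)))*(3 + (2 - (4 + 2*(-3)))) = (7*5)*(3 + (2 - (4 - 6))) = 35*(3 + (2 - 1*(-2))) = 35*(3 + (2 + 2)) = 35*(3 + 4) = 35*7 = 245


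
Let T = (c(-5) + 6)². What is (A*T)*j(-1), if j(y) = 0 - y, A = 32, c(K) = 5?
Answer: 3872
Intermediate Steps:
j(y) = -y
T = 121 (T = (5 + 6)² = 11² = 121)
(A*T)*j(-1) = (32*121)*(-1*(-1)) = 3872*1 = 3872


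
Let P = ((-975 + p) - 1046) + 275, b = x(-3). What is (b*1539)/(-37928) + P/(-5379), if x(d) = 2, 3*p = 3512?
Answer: 717911/27820188 ≈ 0.025805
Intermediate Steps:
p = 3512/3 (p = (⅓)*3512 = 3512/3 ≈ 1170.7)
b = 2
P = -1726/3 (P = ((-975 + 3512/3) - 1046) + 275 = (587/3 - 1046) + 275 = -2551/3 + 275 = -1726/3 ≈ -575.33)
(b*1539)/(-37928) + P/(-5379) = (2*1539)/(-37928) - 1726/3/(-5379) = 3078*(-1/37928) - 1726/3*(-1/5379) = -1539/18964 + 1726/16137 = 717911/27820188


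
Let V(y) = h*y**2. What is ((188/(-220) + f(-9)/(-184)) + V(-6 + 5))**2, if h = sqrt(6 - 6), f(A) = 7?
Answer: 81595089/102414400 ≈ 0.79671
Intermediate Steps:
h = 0 (h = sqrt(0) = 0)
V(y) = 0 (V(y) = 0*y**2 = 0)
((188/(-220) + f(-9)/(-184)) + V(-6 + 5))**2 = ((188/(-220) + 7/(-184)) + 0)**2 = ((188*(-1/220) + 7*(-1/184)) + 0)**2 = ((-47/55 - 7/184) + 0)**2 = (-9033/10120 + 0)**2 = (-9033/10120)**2 = 81595089/102414400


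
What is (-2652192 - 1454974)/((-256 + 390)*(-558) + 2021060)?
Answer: -2053583/973144 ≈ -2.1103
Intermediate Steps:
(-2652192 - 1454974)/((-256 + 390)*(-558) + 2021060) = -4107166/(134*(-558) + 2021060) = -4107166/(-74772 + 2021060) = -4107166/1946288 = -4107166*1/1946288 = -2053583/973144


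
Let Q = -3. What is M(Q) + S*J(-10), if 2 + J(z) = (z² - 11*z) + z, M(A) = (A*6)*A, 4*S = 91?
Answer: 9117/2 ≈ 4558.5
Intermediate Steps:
S = 91/4 (S = (¼)*91 = 91/4 ≈ 22.750)
M(A) = 6*A² (M(A) = (6*A)*A = 6*A²)
J(z) = -2 + z² - 10*z (J(z) = -2 + ((z² - 11*z) + z) = -2 + (z² - 10*z) = -2 + z² - 10*z)
M(Q) + S*J(-10) = 6*(-3)² + 91*(-2 + (-10)² - 10*(-10))/4 = 6*9 + 91*(-2 + 100 + 100)/4 = 54 + (91/4)*198 = 54 + 9009/2 = 9117/2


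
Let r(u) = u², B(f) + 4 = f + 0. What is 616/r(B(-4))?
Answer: 77/8 ≈ 9.6250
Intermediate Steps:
B(f) = -4 + f (B(f) = -4 + (f + 0) = -4 + f)
616/r(B(-4)) = 616/((-4 - 4)²) = 616/((-8)²) = 616/64 = 616*(1/64) = 77/8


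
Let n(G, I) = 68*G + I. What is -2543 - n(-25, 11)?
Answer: -854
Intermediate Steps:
n(G, I) = I + 68*G
-2543 - n(-25, 11) = -2543 - (11 + 68*(-25)) = -2543 - (11 - 1700) = -2543 - 1*(-1689) = -2543 + 1689 = -854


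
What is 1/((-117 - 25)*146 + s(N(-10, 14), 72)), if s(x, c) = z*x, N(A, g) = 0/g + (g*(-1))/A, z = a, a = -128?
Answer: -5/104556 ≈ -4.7821e-5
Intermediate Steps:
z = -128
N(A, g) = -g/A (N(A, g) = 0 + (-g)/A = 0 - g/A = -g/A)
s(x, c) = -128*x
1/((-117 - 25)*146 + s(N(-10, 14), 72)) = 1/((-117 - 25)*146 - (-128)*14/(-10)) = 1/(-142*146 - (-128)*14*(-1)/10) = 1/(-20732 - 128*7/5) = 1/(-20732 - 896/5) = 1/(-104556/5) = -5/104556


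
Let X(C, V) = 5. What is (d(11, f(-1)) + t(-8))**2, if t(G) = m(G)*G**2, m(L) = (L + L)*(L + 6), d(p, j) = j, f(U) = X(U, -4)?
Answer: 4214809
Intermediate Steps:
f(U) = 5
m(L) = 2*L*(6 + L) (m(L) = (2*L)*(6 + L) = 2*L*(6 + L))
t(G) = 2*G**3*(6 + G) (t(G) = (2*G*(6 + G))*G**2 = 2*G**3*(6 + G))
(d(11, f(-1)) + t(-8))**2 = (5 + 2*(-8)**3*(6 - 8))**2 = (5 + 2*(-512)*(-2))**2 = (5 + 2048)**2 = 2053**2 = 4214809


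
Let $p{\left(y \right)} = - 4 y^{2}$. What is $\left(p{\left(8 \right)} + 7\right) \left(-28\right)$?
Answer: $6972$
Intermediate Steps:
$\left(p{\left(8 \right)} + 7\right) \left(-28\right) = \left(- 4 \cdot 8^{2} + 7\right) \left(-28\right) = \left(\left(-4\right) 64 + 7\right) \left(-28\right) = \left(-256 + 7\right) \left(-28\right) = \left(-249\right) \left(-28\right) = 6972$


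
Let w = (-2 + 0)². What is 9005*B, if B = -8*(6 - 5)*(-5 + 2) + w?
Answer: 252140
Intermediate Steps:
w = 4 (w = (-2)² = 4)
B = 28 (B = -8*(6 - 5)*(-5 + 2) + 4 = -8*(-3) + 4 = 24 + 4 = 28)
9005*B = 9005*28 = 252140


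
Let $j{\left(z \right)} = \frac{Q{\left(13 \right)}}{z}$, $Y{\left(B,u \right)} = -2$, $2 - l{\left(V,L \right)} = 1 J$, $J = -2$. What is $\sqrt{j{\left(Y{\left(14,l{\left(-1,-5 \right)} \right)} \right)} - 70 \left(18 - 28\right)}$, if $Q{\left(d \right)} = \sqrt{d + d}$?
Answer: $\frac{\sqrt{2800 - 2 \sqrt{26}}}{2} \approx 26.409$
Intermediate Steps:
$Q{\left(d \right)} = \sqrt{2} \sqrt{d}$ ($Q{\left(d \right)} = \sqrt{2 d} = \sqrt{2} \sqrt{d}$)
$l{\left(V,L \right)} = 4$ ($l{\left(V,L \right)} = 2 - 1 \left(-2\right) = 2 - -2 = 2 + 2 = 4$)
$j{\left(z \right)} = \frac{\sqrt{26}}{z}$ ($j{\left(z \right)} = \frac{\sqrt{2} \sqrt{13}}{z} = \frac{\sqrt{26}}{z}$)
$\sqrt{j{\left(Y{\left(14,l{\left(-1,-5 \right)} \right)} \right)} - 70 \left(18 - 28\right)} = \sqrt{\frac{\sqrt{26}}{-2} - 70 \left(18 - 28\right)} = \sqrt{\sqrt{26} \left(- \frac{1}{2}\right) - -700} = \sqrt{- \frac{\sqrt{26}}{2} + 700} = \sqrt{700 - \frac{\sqrt{26}}{2}}$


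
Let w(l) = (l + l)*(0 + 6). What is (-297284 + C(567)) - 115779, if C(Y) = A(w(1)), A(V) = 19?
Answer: -413044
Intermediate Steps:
w(l) = 12*l (w(l) = (2*l)*6 = 12*l)
C(Y) = 19
(-297284 + C(567)) - 115779 = (-297284 + 19) - 115779 = -297265 - 115779 = -413044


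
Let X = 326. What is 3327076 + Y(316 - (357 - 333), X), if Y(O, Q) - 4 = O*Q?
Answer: 3422272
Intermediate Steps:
Y(O, Q) = 4 + O*Q
3327076 + Y(316 - (357 - 333), X) = 3327076 + (4 + (316 - (357 - 333))*326) = 3327076 + (4 + (316 - 1*24)*326) = 3327076 + (4 + (316 - 24)*326) = 3327076 + (4 + 292*326) = 3327076 + (4 + 95192) = 3327076 + 95196 = 3422272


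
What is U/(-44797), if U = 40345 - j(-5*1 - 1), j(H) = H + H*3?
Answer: -40369/44797 ≈ -0.90115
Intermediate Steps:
j(H) = 4*H (j(H) = H + 3*H = 4*H)
U = 40369 (U = 40345 - 4*(-5*1 - 1) = 40345 - 4*(-5 - 1) = 40345 - 4*(-6) = 40345 - 1*(-24) = 40345 + 24 = 40369)
U/(-44797) = 40369/(-44797) = 40369*(-1/44797) = -40369/44797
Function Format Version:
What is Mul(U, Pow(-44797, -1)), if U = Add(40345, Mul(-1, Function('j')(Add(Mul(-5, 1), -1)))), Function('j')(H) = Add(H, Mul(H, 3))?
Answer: Rational(-40369, 44797) ≈ -0.90115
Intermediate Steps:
Function('j')(H) = Mul(4, H) (Function('j')(H) = Add(H, Mul(3, H)) = Mul(4, H))
U = 40369 (U = Add(40345, Mul(-1, Mul(4, Add(Mul(-5, 1), -1)))) = Add(40345, Mul(-1, Mul(4, Add(-5, -1)))) = Add(40345, Mul(-1, Mul(4, -6))) = Add(40345, Mul(-1, -24)) = Add(40345, 24) = 40369)
Mul(U, Pow(-44797, -1)) = Mul(40369, Pow(-44797, -1)) = Mul(40369, Rational(-1, 44797)) = Rational(-40369, 44797)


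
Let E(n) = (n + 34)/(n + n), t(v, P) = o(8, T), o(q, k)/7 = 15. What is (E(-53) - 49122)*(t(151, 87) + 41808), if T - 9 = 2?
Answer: -218237344569/106 ≈ -2.0588e+9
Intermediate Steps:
T = 11 (T = 9 + 2 = 11)
o(q, k) = 105 (o(q, k) = 7*15 = 105)
t(v, P) = 105
E(n) = (34 + n)/(2*n) (E(n) = (34 + n)/((2*n)) = (34 + n)*(1/(2*n)) = (34 + n)/(2*n))
(E(-53) - 49122)*(t(151, 87) + 41808) = ((½)*(34 - 53)/(-53) - 49122)*(105 + 41808) = ((½)*(-1/53)*(-19) - 49122)*41913 = (19/106 - 49122)*41913 = -5206913/106*41913 = -218237344569/106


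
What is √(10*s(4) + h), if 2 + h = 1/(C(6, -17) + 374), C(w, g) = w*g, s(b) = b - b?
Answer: I*√9231/68 ≈ 1.4129*I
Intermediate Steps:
s(b) = 0
C(w, g) = g*w
h = -543/272 (h = -2 + 1/(-17*6 + 374) = -2 + 1/(-102 + 374) = -2 + 1/272 = -543/272 ≈ -1.9963)
√(10*s(4) + h) = √(10*0 - 543/272) = √(0 - 543/272) = √(-543/272) = I*√9231/68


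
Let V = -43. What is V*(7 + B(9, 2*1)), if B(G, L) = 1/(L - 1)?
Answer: -344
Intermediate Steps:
B(G, L) = 1/(-1 + L)
V*(7 + B(9, 2*1)) = -43*(7 + 1/(-1 + 2*1)) = -43*(7 + 1/(-1 + 2)) = -43*(7 + 1/1) = -43*(7 + 1) = -43*8 = -344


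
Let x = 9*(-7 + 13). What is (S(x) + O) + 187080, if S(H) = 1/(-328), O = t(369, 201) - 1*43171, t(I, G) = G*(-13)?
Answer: 46345087/328 ≈ 1.4130e+5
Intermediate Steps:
t(I, G) = -13*G
x = 54 (x = 9*6 = 54)
O = -45784 (O = -13*201 - 1*43171 = -2613 - 43171 = -45784)
S(H) = -1/328
(S(x) + O) + 187080 = (-1/328 - 45784) + 187080 = -15017153/328 + 187080 = 46345087/328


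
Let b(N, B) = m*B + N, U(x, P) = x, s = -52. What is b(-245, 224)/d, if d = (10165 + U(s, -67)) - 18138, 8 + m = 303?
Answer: -4389/535 ≈ -8.2037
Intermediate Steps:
m = 295 (m = -8 + 303 = 295)
d = -8025 (d = (10165 - 52) - 18138 = 10113 - 18138 = -8025)
b(N, B) = N + 295*B (b(N, B) = 295*B + N = N + 295*B)
b(-245, 224)/d = (-245 + 295*224)/(-8025) = (-245 + 66080)*(-1/8025) = 65835*(-1/8025) = -4389/535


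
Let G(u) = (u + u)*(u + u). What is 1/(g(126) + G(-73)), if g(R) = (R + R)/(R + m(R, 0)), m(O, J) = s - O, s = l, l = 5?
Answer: 5/106832 ≈ 4.6802e-5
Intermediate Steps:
s = 5
G(u) = 4*u**2 (G(u) = (2*u)*(2*u) = 4*u**2)
m(O, J) = 5 - O
g(R) = 2*R/5 (g(R) = (R + R)/(R + (5 - R)) = (2*R)/5 = (2*R)*(1/5) = 2*R/5)
1/(g(126) + G(-73)) = 1/((2/5)*126 + 4*(-73)**2) = 1/(252/5 + 4*5329) = 1/(252/5 + 21316) = 1/(106832/5) = 5/106832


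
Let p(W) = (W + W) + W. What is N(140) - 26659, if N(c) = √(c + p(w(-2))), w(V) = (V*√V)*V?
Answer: -26659 + 2*√(35 + 3*I*√2) ≈ -26647.0 + 0.71583*I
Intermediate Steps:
w(V) = V^(5/2) (w(V) = V^(3/2)*V = V^(5/2))
p(W) = 3*W (p(W) = 2*W + W = 3*W)
N(c) = √(c + 12*I*√2) (N(c) = √(c + 3*(-2)^(5/2)) = √(c + 3*(4*I*√2)) = √(c + 12*I*√2))
N(140) - 26659 = √(140 + 12*I*√2) - 26659 = -26659 + √(140 + 12*I*√2)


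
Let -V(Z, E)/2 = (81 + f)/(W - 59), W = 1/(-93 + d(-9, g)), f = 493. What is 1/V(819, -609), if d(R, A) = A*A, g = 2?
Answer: 1313/25543 ≈ 0.051404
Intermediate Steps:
d(R, A) = A**2
W = -1/89 (W = 1/(-93 + 2**2) = 1/(-93 + 4) = 1/(-89) = -1/89 ≈ -0.011236)
V(Z, E) = 25543/1313 (V(Z, E) = -2*(81 + 493)/(-1/89 - 59) = -1148/(-5252/89) = -1148*(-89)/5252 = -2*(-25543/2626) = 25543/1313)
1/V(819, -609) = 1/(25543/1313) = 1313/25543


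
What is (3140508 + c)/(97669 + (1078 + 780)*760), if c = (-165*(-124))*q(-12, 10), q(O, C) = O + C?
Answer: 3099588/1509749 ≈ 2.0530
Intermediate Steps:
q(O, C) = C + O
c = -40920 (c = (-165*(-124))*(10 - 12) = 20460*(-2) = -40920)
(3140508 + c)/(97669 + (1078 + 780)*760) = (3140508 - 40920)/(97669 + (1078 + 780)*760) = 3099588/(97669 + 1858*760) = 3099588/(97669 + 1412080) = 3099588/1509749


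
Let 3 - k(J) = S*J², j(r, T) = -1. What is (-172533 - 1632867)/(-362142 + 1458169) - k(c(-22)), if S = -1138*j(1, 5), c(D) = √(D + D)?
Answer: -54885357425/1096027 ≈ -50077.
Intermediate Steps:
c(D) = √2*√D (c(D) = √(2*D) = √2*√D)
S = 1138 (S = -1138*(-1) = 1138)
k(J) = 3 - 1138*J²
(-172533 - 1632867)/(-362142 + 1458169) - k(c(-22)) = (-172533 - 1632867)/(-362142 + 1458169) - (3 - 1138*(√2*√(-22))²) = -1805400/1096027 - (3 - 1138*(√2*(I*√22))²) = -1805400*1/1096027 - (3 - 1138*(2*I*√11)²) = -1805400/1096027 - (3 - 1138*(-44)) = -1805400/1096027 - (3 + 50072) = -1805400/1096027 - 1*50075 = -1805400/1096027 - 50075 = -54885357425/1096027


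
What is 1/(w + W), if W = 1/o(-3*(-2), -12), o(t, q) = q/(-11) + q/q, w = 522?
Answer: 23/12017 ≈ 0.0019140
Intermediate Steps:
o(t, q) = 1 - q/11 (o(t, q) = q*(-1/11) + 1 = -q/11 + 1 = 1 - q/11)
W = 11/23 (W = 1/(1 - 1/11*(-12)) = 1/(1 + 12/11) = 1/(23/11) = 11/23 ≈ 0.47826)
1/(w + W) = 1/(522 + 11/23) = 1/(12017/23) = 23/12017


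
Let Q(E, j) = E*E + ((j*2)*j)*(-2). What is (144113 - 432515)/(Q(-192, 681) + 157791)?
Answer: 96134/553463 ≈ 0.17370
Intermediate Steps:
Q(E, j) = E² - 4*j² (Q(E, j) = E² + ((2*j)*j)*(-2) = E² + (2*j²)*(-2) = E² - 4*j²)
(144113 - 432515)/(Q(-192, 681) + 157791) = (144113 - 432515)/(((-192)² - 4*681²) + 157791) = -288402/((36864 - 4*463761) + 157791) = -288402/((36864 - 1855044) + 157791) = -288402/(-1818180 + 157791) = -288402/(-1660389) = -288402*(-1/1660389) = 96134/553463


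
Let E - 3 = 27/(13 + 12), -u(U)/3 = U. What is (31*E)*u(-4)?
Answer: 37944/25 ≈ 1517.8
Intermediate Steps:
u(U) = -3*U
E = 102/25 (E = 3 + 27/(13 + 12) = 3 + 27/25 = 102/25 ≈ 4.0800)
(31*E)*u(-4) = (31*(102/25))*(-3*(-4)) = (3162/25)*12 = 37944/25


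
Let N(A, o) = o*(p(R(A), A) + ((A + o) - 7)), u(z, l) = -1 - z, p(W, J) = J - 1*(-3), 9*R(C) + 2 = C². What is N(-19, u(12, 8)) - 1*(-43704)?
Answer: 44419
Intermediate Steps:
R(C) = -2/9 + C²/9
p(W, J) = 3 + J (p(W, J) = J + 3 = 3 + J)
N(A, o) = o*(-4 + o + 2*A) (N(A, o) = o*((3 + A) + ((A + o) - 7)) = o*((3 + A) + (-7 + A + o)) = o*(-4 + o + 2*A))
N(-19, u(12, 8)) - 1*(-43704) = (-1 - 1*12)*(-4 + (-1 - 1*12) + 2*(-19)) - 1*(-43704) = (-1 - 12)*(-4 + (-1 - 12) - 38) + 43704 = -13*(-4 - 13 - 38) + 43704 = -13*(-55) + 43704 = 715 + 43704 = 44419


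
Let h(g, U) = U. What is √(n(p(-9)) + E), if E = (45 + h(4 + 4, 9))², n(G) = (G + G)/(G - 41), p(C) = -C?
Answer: 3*√5183/4 ≈ 53.995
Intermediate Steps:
n(G) = 2*G/(-41 + G) (n(G) = (2*G)/(-41 + G) = 2*G/(-41 + G))
E = 2916 (E = (45 + 9)² = 54² = 2916)
√(n(p(-9)) + E) = √(2*(-1*(-9))/(-41 - 1*(-9)) + 2916) = √(2*9/(-41 + 9) + 2916) = √(2*9/(-32) + 2916) = √(2*9*(-1/32) + 2916) = √(-9/16 + 2916) = √(46647/16) = 3*√5183/4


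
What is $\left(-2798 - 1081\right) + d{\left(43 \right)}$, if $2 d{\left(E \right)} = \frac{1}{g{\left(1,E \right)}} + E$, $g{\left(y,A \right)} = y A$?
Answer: $- \frac{165872}{43} \approx -3857.5$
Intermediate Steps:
$g{\left(y,A \right)} = A y$
$d{\left(E \right)} = \frac{E}{2} + \frac{1}{2 E}$ ($d{\left(E \right)} = \frac{\frac{1}{E 1} + E}{2} = \frac{\frac{1}{E} + E}{2} = \frac{E + \frac{1}{E}}{2} = \frac{E}{2} + \frac{1}{2 E}$)
$\left(-2798 - 1081\right) + d{\left(43 \right)} = \left(-2798 - 1081\right) + \frac{1 + 43^{2}}{2 \cdot 43} = -3879 + \frac{1}{2} \cdot \frac{1}{43} \left(1 + 1849\right) = -3879 + \frac{1}{2} \cdot \frac{1}{43} \cdot 1850 = -3879 + \frac{925}{43} = - \frac{165872}{43}$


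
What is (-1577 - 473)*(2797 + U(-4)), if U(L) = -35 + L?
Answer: -5653900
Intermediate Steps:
(-1577 - 473)*(2797 + U(-4)) = (-1577 - 473)*(2797 + (-35 - 4)) = -2050*(2797 - 39) = -2050*2758 = -5653900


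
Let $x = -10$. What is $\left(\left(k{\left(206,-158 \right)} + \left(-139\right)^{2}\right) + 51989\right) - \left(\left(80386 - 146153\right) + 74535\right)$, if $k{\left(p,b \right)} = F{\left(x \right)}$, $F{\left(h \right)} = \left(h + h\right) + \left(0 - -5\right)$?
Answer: $62527$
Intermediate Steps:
$F{\left(h \right)} = 5 + 2 h$ ($F{\left(h \right)} = 2 h + \left(0 + 5\right) = 2 h + 5 = 5 + 2 h$)
$k{\left(p,b \right)} = -15$ ($k{\left(p,b \right)} = 5 + 2 \left(-10\right) = 5 - 20 = -15$)
$\left(\left(k{\left(206,-158 \right)} + \left(-139\right)^{2}\right) + 51989\right) - \left(\left(80386 - 146153\right) + 74535\right) = \left(\left(-15 + \left(-139\right)^{2}\right) + 51989\right) - \left(\left(80386 - 146153\right) + 74535\right) = \left(\left(-15 + 19321\right) + 51989\right) - \left(-65767 + 74535\right) = \left(19306 + 51989\right) - 8768 = 71295 - 8768 = 62527$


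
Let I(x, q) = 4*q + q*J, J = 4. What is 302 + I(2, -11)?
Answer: 214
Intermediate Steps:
I(x, q) = 8*q (I(x, q) = 4*q + q*4 = 4*q + 4*q = 8*q)
302 + I(2, -11) = 302 + 8*(-11) = 302 - 88 = 214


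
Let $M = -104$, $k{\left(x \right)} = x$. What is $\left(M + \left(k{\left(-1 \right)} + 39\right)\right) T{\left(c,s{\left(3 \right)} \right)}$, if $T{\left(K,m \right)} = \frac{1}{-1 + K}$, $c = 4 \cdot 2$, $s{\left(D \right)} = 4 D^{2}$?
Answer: $- \frac{66}{7} \approx -9.4286$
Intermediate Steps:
$c = 8$
$\left(M + \left(k{\left(-1 \right)} + 39\right)\right) T{\left(c,s{\left(3 \right)} \right)} = \frac{-104 + \left(-1 + 39\right)}{-1 + 8} = \frac{-104 + 38}{7} = \left(-66\right) \frac{1}{7} = - \frac{66}{7}$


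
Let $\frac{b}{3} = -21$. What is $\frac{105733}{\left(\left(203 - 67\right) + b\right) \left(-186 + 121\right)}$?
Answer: $- \frac{105733}{4745} \approx -22.283$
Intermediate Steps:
$b = -63$ ($b = 3 \left(-21\right) = -63$)
$\frac{105733}{\left(\left(203 - 67\right) + b\right) \left(-186 + 121\right)} = \frac{105733}{\left(\left(203 - 67\right) - 63\right) \left(-186 + 121\right)} = \frac{105733}{\left(136 - 63\right) \left(-65\right)} = \frac{105733}{73 \left(-65\right)} = \frac{105733}{-4745} = 105733 \left(- \frac{1}{4745}\right) = - \frac{105733}{4745}$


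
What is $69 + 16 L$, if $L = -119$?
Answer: $-1835$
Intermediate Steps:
$69 + 16 L = 69 + 16 \left(-119\right) = 69 - 1904 = -1835$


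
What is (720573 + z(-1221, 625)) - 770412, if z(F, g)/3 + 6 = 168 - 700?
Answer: -51453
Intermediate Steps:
z(F, g) = -1614 (z(F, g) = -18 + 3*(168 - 700) = -18 + 3*(-532) = -18 - 1596 = -1614)
(720573 + z(-1221, 625)) - 770412 = (720573 - 1614) - 770412 = 718959 - 770412 = -51453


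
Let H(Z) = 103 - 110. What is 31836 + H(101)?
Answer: 31829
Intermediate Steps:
H(Z) = -7
31836 + H(101) = 31836 - 7 = 31829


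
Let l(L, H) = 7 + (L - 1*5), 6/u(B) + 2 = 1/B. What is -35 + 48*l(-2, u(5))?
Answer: -35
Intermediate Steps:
u(B) = 6/(-2 + 1/B)
l(L, H) = 2 + L (l(L, H) = 7 + (L - 5) = 7 + (-5 + L) = 2 + L)
-35 + 48*l(-2, u(5)) = -35 + 48*(2 - 2) = -35 + 48*0 = -35 + 0 = -35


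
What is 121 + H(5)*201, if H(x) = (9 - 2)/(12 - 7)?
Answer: 2012/5 ≈ 402.40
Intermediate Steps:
H(x) = 7/5
121 + H(5)*201 = 121 + (7/5)*201 = 121 + 1407/5 = 2012/5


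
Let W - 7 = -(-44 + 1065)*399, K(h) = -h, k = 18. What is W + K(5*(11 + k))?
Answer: -407517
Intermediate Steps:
W = -407372 (W = 7 - (-44 + 1065)*399 = 7 - 1021*399 = 7 - 1*407379 = 7 - 407379 = -407372)
W + K(5*(11 + k)) = -407372 - 5*(11 + 18) = -407372 - 5*29 = -407372 - 1*145 = -407372 - 145 = -407517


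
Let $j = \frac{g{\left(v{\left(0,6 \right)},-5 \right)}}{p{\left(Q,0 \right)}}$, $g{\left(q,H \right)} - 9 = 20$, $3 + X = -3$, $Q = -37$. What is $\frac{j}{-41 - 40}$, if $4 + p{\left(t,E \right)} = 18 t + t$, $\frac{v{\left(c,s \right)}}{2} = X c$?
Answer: $\frac{29}{57267} \approx 0.0005064$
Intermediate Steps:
$X = -6$ ($X = -3 - 3 = -6$)
$v{\left(c,s \right)} = - 12 c$ ($v{\left(c,s \right)} = 2 \left(- 6 c\right) = - 12 c$)
$g{\left(q,H \right)} = 29$ ($g{\left(q,H \right)} = 9 + 20 = 29$)
$p{\left(t,E \right)} = -4 + 19 t$ ($p{\left(t,E \right)} = -4 + \left(18 t + t\right) = -4 + 19 t$)
$j = - \frac{29}{707}$ ($j = \frac{29}{-4 + 19 \left(-37\right)} = \frac{29}{-4 - 703} = \frac{29}{-707} = 29 \left(- \frac{1}{707}\right) = - \frac{29}{707} \approx -0.041018$)
$\frac{j}{-41 - 40} = - \frac{29}{707 \left(-41 - 40\right)} = - \frac{29}{707 \left(-81\right)} = \left(- \frac{29}{707}\right) \left(- \frac{1}{81}\right) = \frac{29}{57267}$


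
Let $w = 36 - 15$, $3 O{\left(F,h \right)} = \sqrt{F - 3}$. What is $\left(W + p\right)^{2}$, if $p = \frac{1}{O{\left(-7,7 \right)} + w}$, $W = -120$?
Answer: $\frac{9 \left(- 6329361 i + 201520 \sqrt{10}\right)}{- 3959 i + 126 \sqrt{10}} \approx 14389.0 + 0.57199 i$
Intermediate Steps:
$O{\left(F,h \right)} = \frac{\sqrt{-3 + F}}{3}$ ($O{\left(F,h \right)} = \frac{\sqrt{F - 3}}{3} = \frac{\sqrt{-3 + F}}{3}$)
$w = 21$ ($w = 36 - 15 = 21$)
$p = \frac{1}{21 + \frac{i \sqrt{10}}{3}}$ ($p = \frac{1}{\frac{\sqrt{-3 - 7}}{3} + 21} = \frac{1}{\frac{\sqrt{-10}}{3} + 21} = \frac{1}{\frac{i \sqrt{10}}{3} + 21} = \frac{1}{21 + \frac{i \sqrt{10}}{3}} \approx 0.047499 - 0.0023842 i$)
$\left(W + p\right)^{2} = \left(-120 + \left(\frac{189}{3979} - \frac{3 i \sqrt{10}}{3979}\right)\right)^{2} = \left(- \frac{477291}{3979} - \frac{3 i \sqrt{10}}{3979}\right)^{2}$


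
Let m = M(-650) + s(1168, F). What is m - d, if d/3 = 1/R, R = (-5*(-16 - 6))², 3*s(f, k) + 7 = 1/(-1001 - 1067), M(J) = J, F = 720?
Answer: -556473299/853050 ≈ -652.33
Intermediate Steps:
s(f, k) = -14477/6204 (s(f, k) = -7/3 + 1/(3*(-1001 - 1067)) = -7/3 + (⅓)/(-2068) = -7/3 + (⅓)*(-1/2068) = -7/3 - 1/6204 = -14477/6204)
R = 12100 (R = (-5*(-22))² = 110² = 12100)
m = -4047077/6204 (m = -650 - 14477/6204 = -4047077/6204 ≈ -652.33)
d = 3/12100 ≈ 0.00024793
m - d = -4047077/6204 - 1*3/12100 = -4047077/6204 - 3/12100 = -556473299/853050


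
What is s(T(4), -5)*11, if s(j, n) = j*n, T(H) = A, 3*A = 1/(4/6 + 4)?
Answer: -55/14 ≈ -3.9286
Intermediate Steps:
A = 1/14 (A = 1/(3*(4/6 + 4)) = 1/(3*(4*(⅙) + 4)) = 1/(3*(⅔ + 4)) = 1/(3*(14/3)) = (⅓)*(3/14) = 1/14 ≈ 0.071429)
T(H) = 1/14
s(T(4), -5)*11 = ((1/14)*(-5))*11 = -5/14*11 = -55/14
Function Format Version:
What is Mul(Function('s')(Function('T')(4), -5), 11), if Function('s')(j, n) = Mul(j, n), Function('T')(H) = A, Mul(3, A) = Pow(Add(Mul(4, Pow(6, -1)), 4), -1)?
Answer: Rational(-55, 14) ≈ -3.9286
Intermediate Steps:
A = Rational(1, 14) (A = Mul(Rational(1, 3), Pow(Add(Mul(4, Pow(6, -1)), 4), -1)) = Mul(Rational(1, 3), Pow(Add(Mul(4, Rational(1, 6)), 4), -1)) = Mul(Rational(1, 3), Pow(Add(Rational(2, 3), 4), -1)) = Mul(Rational(1, 3), Pow(Rational(14, 3), -1)) = Mul(Rational(1, 3), Rational(3, 14)) = Rational(1, 14) ≈ 0.071429)
Function('T')(H) = Rational(1, 14)
Mul(Function('s')(Function('T')(4), -5), 11) = Mul(Mul(Rational(1, 14), -5), 11) = Mul(Rational(-5, 14), 11) = Rational(-55, 14)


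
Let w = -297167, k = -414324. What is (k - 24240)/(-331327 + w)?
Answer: 73094/104749 ≈ 0.69780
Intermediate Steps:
(k - 24240)/(-331327 + w) = (-414324 - 24240)/(-331327 - 297167) = -438564/(-628494) = -438564*(-1/628494) = 73094/104749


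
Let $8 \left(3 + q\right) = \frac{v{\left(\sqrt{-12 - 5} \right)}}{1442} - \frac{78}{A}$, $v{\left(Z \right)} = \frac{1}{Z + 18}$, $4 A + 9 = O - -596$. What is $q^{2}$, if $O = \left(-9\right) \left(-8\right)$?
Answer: $\frac{- 166046024725264489 i + 19471229128608768 \sqrt{17}}{57793809746176 \left(- 307 i + 36 \sqrt{17}\right)} \approx 9.3586 + 6.4122 \cdot 10^{-6} i$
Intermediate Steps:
$O = 72$
$A = \frac{659}{4}$ ($A = - \frac{9}{4} + \frac{72 - -596}{4} = - \frac{9}{4} + \frac{72 + 596}{4} = - \frac{9}{4} + \frac{1}{4} \cdot 668 = - \frac{9}{4} + 167 = \frac{659}{4} \approx 164.75$)
$v{\left(Z \right)} = \frac{1}{18 + Z}$
$q = - \frac{2016}{659} + \frac{1}{11536 \left(18 + i \sqrt{17}\right)}$ ($q = -3 + \frac{\frac{1}{\left(18 + \sqrt{-12 - 5}\right) 1442} - \frac{78}{\frac{659}{4}}}{8} = -3 + \frac{\frac{1}{18 + \sqrt{-17}} \cdot \frac{1}{1442} - \frac{312}{659}}{8} = -3 + \frac{\frac{1}{18 + i \sqrt{17}} \cdot \frac{1}{1442} - \frac{312}{659}}{8} = -3 + \frac{\frac{1}{1442 \left(18 + i \sqrt{17}\right)} - \frac{312}{659}}{8} = -3 + \frac{- \frac{312}{659} + \frac{1}{1442 \left(18 + i \sqrt{17}\right)}}{8} = -3 - \left(\frac{39}{659} - \frac{1}{11536 \left(18 + i \sqrt{17}\right)}\right) = - \frac{2016}{659} + \frac{1}{11536 \left(18 + i \sqrt{17}\right)} \approx -3.0592 - 1.0481 \cdot 10^{-6} i$)
$q^{2} = \left(\frac{- 23256576 \sqrt{17} + 418617709 i}{7602224 \left(\sqrt{17} - 18 i\right)}\right)^{2} = \frac{\left(- 23256576 \sqrt{17} + 418617709 i\right)^{2}}{57793809746176 \left(\sqrt{17} - 18 i\right)^{2}}$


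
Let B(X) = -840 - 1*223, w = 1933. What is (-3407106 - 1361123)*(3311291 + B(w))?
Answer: -15783925146212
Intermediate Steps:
B(X) = -1063 (B(X) = -840 - 223 = -1063)
(-3407106 - 1361123)*(3311291 + B(w)) = (-3407106 - 1361123)*(3311291 - 1063) = -4768229*3310228 = -15783925146212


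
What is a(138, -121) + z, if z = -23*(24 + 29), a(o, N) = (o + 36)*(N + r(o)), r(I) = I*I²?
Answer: 457262255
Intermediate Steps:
r(I) = I³
a(o, N) = (36 + o)*(N + o³) (a(o, N) = (o + 36)*(N + o³) = (36 + o)*(N + o³))
z = -1219 (z = -23*53 = -1219)
a(138, -121) + z = (138⁴ + 36*(-121) + 36*138³ - 121*138) - 1219 = (362673936 - 4356 + 36*2628072 - 16698) - 1219 = (362673936 - 4356 + 94610592 - 16698) - 1219 = 457263474 - 1219 = 457262255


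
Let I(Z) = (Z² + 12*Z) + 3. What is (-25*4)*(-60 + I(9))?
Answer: -13200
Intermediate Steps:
I(Z) = 3 + Z² + 12*Z
(-25*4)*(-60 + I(9)) = (-25*4)*(-60 + (3 + 9² + 12*9)) = -100*(-60 + (3 + 81 + 108)) = -100*(-60 + 192) = -100*132 = -13200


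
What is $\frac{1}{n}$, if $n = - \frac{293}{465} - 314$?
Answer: $- \frac{465}{146303} \approx -0.0031783$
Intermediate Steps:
$n = - \frac{146303}{465}$ ($n = \left(-293\right) \frac{1}{465} - 314 = - \frac{293}{465} - 314 = - \frac{146303}{465} \approx -314.63$)
$\frac{1}{n} = \frac{1}{- \frac{146303}{465}} = - \frac{465}{146303}$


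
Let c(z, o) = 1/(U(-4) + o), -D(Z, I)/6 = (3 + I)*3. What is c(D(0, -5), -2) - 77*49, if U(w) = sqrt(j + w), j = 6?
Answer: -3774 - sqrt(2)/2 ≈ -3774.7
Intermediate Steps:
U(w) = sqrt(6 + w)
D(Z, I) = -54 - 18*I (D(Z, I) = -6*(3 + I)*3 = -6*(9 + 3*I) = -54 - 18*I)
c(z, o) = 1/(o + sqrt(2)) (c(z, o) = 1/(sqrt(6 - 4) + o) = 1/(sqrt(2) + o) = 1/(o + sqrt(2)))
c(D(0, -5), -2) - 77*49 = 1/(-2 + sqrt(2)) - 77*49 = 1/(-2 + sqrt(2)) - 3773 = -3773 + 1/(-2 + sqrt(2))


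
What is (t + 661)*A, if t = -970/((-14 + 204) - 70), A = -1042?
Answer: -4082035/6 ≈ -6.8034e+5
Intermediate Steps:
t = -97/12 (t = -970/(190 - 70) = -970/120 = -970*1/120 = -97/12 ≈ -8.0833)
(t + 661)*A = (-97/12 + 661)*(-1042) = (7835/12)*(-1042) = -4082035/6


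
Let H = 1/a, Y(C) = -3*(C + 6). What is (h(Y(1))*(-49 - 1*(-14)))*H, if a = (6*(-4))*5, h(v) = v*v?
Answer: 1029/8 ≈ 128.63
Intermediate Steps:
Y(C) = -18 - 3*C (Y(C) = -3*(6 + C) = -18 - 3*C)
h(v) = v²
a = -120 (a = -24*5 = -120)
H = -1/120 (H = 1/(-120) = -1/120 ≈ -0.0083333)
(h(Y(1))*(-49 - 1*(-14)))*H = ((-18 - 3*1)²*(-49 - 1*(-14)))*(-1/120) = ((-18 - 3)²*(-49 + 14))*(-1/120) = ((-21)²*(-35))*(-1/120) = (441*(-35))*(-1/120) = -15435*(-1/120) = 1029/8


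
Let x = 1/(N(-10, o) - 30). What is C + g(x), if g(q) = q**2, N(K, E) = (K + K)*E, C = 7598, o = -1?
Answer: 759801/100 ≈ 7598.0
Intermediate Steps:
N(K, E) = 2*E*K (N(K, E) = (2*K)*E = 2*E*K)
x = -1/10 (x = 1/(2*(-1)*(-10) - 30) = 1/(20 - 30) = 1/(-10) = -1/10 ≈ -0.10000)
C + g(x) = 7598 + (-1/10)**2 = 7598 + 1/100 = 759801/100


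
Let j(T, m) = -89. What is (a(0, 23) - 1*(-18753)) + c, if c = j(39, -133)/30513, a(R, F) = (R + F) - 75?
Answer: 570623524/30513 ≈ 18701.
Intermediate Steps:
a(R, F) = -75 + F + R (a(R, F) = (F + R) - 75 = -75 + F + R)
c = -89/30513 ≈ -0.0029168
(a(0, 23) - 1*(-18753)) + c = ((-75 + 23 + 0) - 1*(-18753)) - 89/30513 = (-52 + 18753) - 89/30513 = 18701 - 89/30513 = 570623524/30513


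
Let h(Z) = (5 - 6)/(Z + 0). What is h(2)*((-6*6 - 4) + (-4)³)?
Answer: 52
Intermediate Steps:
h(Z) = -1/Z
h(2)*((-6*6 - 4) + (-4)³) = (-1/2)*((-6*6 - 4) + (-4)³) = (-1*½)*((-36 - 4) - 64) = -(-40 - 64)/2 = -½*(-104) = 52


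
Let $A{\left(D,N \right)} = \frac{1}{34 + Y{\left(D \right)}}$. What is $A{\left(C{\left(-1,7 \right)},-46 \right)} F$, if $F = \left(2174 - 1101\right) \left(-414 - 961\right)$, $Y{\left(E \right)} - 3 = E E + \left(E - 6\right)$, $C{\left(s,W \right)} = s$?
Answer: $- \frac{1475375}{31} \approx -47593.0$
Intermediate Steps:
$Y{\left(E \right)} = -3 + E + E^{2}$ ($Y{\left(E \right)} = 3 + \left(E E + \left(E - 6\right)\right) = 3 + \left(E^{2} + \left(E - 6\right)\right) = 3 + \left(E^{2} + \left(-6 + E\right)\right) = 3 + \left(-6 + E + E^{2}\right) = -3 + E + E^{2}$)
$A{\left(D,N \right)} = \frac{1}{31 + D + D^{2}}$ ($A{\left(D,N \right)} = \frac{1}{34 + \left(-3 + D + D^{2}\right)} = \frac{1}{31 + D + D^{2}}$)
$F = -1475375$ ($F = 1073 \left(-1375\right) = -1475375$)
$A{\left(C{\left(-1,7 \right)},-46 \right)} F = \frac{1}{31 - 1 + \left(-1\right)^{2}} \left(-1475375\right) = \frac{1}{31 - 1 + 1} \left(-1475375\right) = \frac{1}{31} \left(-1475375\right) = - \frac{1475375}{31}$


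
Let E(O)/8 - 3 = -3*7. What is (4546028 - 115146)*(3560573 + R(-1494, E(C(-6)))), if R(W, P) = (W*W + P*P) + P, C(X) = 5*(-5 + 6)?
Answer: 25757607673282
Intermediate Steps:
C(X) = 5 (C(X) = 5*1 = 5)
E(O) = -144 (E(O) = 24 + 8*(-3*7) = 24 + 8*(-21) = 24 - 168 = -144)
R(W, P) = P + P² + W² (R(W, P) = (W² + P²) + P = (P² + W²) + P = P + P² + W²)
(4546028 - 115146)*(3560573 + R(-1494, E(C(-6)))) = (4546028 - 115146)*(3560573 + (-144 + (-144)² + (-1494)²)) = 4430882*(3560573 + (-144 + 20736 + 2232036)) = 4430882*(3560573 + 2252628) = 4430882*5813201 = 25757607673282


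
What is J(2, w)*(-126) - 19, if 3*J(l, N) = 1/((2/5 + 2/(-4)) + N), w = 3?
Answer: -971/29 ≈ -33.483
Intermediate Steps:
J(l, N) = 1/(3*(-1/10 + N)) (J(l, N) = 1/(3*((2/5 + 2/(-4)) + N)) = 1/(3*((2*(1/5) + 2*(-1/4)) + N)) = 1/(3*((2/5 - 1/2) + N)) = 1/(3*(-1/10 + N)))
J(2, w)*(-126) - 19 = (10/(3*(-1 + 10*3)))*(-126) - 19 = (10/(3*(-1 + 30)))*(-126) - 19 = ((10/3)/29)*(-126) - 19 = ((10/3)*(1/29))*(-126) - 19 = (10/87)*(-126) - 19 = -420/29 - 19 = -971/29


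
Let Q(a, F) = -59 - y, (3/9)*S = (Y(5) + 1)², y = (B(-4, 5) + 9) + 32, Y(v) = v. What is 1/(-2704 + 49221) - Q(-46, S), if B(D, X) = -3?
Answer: 4512150/46517 ≈ 97.000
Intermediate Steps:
y = 38 (y = (-3 + 9) + 32 = 6 + 32 = 38)
S = 108 (S = 3*(5 + 1)² = 3*6² = 3*36 = 108)
Q(a, F) = -97 (Q(a, F) = -59 - 1*38 = -59 - 38 = -97)
1/(-2704 + 49221) - Q(-46, S) = 1/(-2704 + 49221) - 1*(-97) = 1/46517 + 97 = 4512150/46517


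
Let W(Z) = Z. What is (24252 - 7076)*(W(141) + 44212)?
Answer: 761807128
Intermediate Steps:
(24252 - 7076)*(W(141) + 44212) = (24252 - 7076)*(141 + 44212) = 17176*44353 = 761807128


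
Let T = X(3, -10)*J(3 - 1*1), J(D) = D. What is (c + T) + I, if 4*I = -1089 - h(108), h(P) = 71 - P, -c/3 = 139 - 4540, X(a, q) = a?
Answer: 12946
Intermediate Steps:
c = 13203 (c = -3*(139 - 4540) = -3*(-4401) = 13203)
T = 6 (T = 3*(3 - 1*1) = 3*(3 - 1) = 3*2 = 6)
I = -263 (I = (-1089 - (71 - 1*108))/4 = (-1089 - (71 - 108))/4 = (-1089 - 1*(-37))/4 = (-1089 + 37)/4 = (¼)*(-1052) = -263)
(c + T) + I = (13203 + 6) - 263 = 13209 - 263 = 12946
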